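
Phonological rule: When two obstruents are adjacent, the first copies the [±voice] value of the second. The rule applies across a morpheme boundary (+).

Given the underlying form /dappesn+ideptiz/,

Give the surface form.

[dappesn+ideptiz]

no segment meets the rule's conditions; no change.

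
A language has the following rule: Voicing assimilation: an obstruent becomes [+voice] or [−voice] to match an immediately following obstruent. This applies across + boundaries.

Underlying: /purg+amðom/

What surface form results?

[purg+amðom]

no segment meets the rule's conditions; no change.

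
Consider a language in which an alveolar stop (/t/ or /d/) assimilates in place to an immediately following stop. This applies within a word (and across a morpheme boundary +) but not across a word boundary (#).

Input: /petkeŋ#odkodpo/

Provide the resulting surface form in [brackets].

[pekkeŋ#ogkobpo]

/t/ before /k/ (velar) → [k]
/d/ before /k/ (velar) → [g]
/d/ before /p/ (labial) → [b]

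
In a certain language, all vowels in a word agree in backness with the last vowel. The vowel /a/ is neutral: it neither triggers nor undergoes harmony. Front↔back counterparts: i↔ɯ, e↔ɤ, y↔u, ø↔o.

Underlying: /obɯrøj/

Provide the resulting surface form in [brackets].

[øbirøj]

/o/ harmonizes with /ø/ ([-back]) → [ø]
/ɯ/ harmonizes with /ø/ ([-back]) → [i]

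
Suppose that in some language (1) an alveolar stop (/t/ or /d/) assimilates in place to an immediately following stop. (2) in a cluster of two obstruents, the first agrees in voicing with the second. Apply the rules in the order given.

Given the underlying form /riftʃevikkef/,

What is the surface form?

[riftʃevikkef]

Rule 1: no segment meets the rule's conditions; no change.
After rule 1: riftʃevikkef
Rule 2: no segment meets the rule's conditions; no change.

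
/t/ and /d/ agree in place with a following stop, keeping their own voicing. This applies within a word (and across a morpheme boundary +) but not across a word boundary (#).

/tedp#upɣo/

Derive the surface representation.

/d/ before /p/ (labial) → [b]

[tebp#upɣo]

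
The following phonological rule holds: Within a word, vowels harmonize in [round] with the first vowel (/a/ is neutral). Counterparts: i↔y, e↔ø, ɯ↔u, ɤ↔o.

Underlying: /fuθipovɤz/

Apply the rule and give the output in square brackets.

[fuθypovoz]

/i/ harmonizes with /u/ ([+round]) → [y]
/ɤ/ harmonizes with /u/ ([+round]) → [o]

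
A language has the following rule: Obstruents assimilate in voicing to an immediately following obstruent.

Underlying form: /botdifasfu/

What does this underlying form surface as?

[boddifasfu]

/t/ before /d/ (voiced) → [d]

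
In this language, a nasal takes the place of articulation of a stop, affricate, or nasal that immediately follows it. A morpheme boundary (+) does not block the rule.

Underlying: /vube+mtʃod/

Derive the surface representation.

/m/ before /tʃ/ (palatal) → [ɲ]

[vube+ɲtʃod]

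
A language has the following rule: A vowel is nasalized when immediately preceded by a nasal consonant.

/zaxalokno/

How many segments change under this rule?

1

/o/ after nasal /n/ → [õ]
1 segment changes.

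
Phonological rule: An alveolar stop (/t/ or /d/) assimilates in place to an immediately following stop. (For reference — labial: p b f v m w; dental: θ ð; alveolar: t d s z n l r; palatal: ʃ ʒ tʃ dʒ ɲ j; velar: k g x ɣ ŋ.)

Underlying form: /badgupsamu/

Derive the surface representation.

/d/ before /g/ (velar) → [g]

[baggupsamu]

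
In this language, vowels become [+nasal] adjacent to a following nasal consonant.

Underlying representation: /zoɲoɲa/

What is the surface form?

[zõɲõɲa]

/o/ before nasal /ɲ/ → [õ]
/o/ before nasal /ɲ/ → [õ]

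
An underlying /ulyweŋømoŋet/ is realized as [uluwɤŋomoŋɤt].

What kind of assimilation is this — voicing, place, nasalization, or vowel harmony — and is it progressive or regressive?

/y/→[u] /e/→[ɤ] /ø/→[o] /e/→[ɤ].
Vowels agree with the first vowel, so the harmony is progressive.

vowel harmony, progressive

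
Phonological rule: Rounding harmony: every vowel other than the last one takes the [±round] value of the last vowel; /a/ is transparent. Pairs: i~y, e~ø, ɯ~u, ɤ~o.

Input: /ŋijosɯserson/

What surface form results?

[ŋyjosusørson]

/i/ harmonizes with /o/ ([+round]) → [y]
/ɯ/ harmonizes with /o/ ([+round]) → [u]
/e/ harmonizes with /o/ ([+round]) → [ø]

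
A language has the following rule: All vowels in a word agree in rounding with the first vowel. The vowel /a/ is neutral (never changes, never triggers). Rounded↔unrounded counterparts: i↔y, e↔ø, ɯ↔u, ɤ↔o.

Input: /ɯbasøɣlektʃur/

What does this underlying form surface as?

/ø/ harmonizes with /ɯ/ ([-round]) → [e]
/u/ harmonizes with /ɯ/ ([-round]) → [ɯ]

[ɯbaseɣlektʃɯr]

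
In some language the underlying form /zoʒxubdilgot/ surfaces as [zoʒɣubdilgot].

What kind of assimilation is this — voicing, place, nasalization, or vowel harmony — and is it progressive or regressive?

voicing assimilation, progressive

/x/→[ɣ].
Each target copies a feature from the preceding segment, so the direction is progressive.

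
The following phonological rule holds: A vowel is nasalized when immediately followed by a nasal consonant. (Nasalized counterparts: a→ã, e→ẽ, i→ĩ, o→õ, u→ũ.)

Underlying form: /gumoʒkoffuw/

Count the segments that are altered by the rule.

1

/u/ before nasal /m/ → [ũ]
1 segment changes.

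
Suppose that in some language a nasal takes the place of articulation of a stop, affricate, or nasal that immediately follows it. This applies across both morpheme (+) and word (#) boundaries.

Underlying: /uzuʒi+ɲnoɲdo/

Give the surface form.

[uzuʒi+nnondo]

/ɲ/ before /n/ (alveolar) → [n]
/ɲ/ before /d/ (alveolar) → [n]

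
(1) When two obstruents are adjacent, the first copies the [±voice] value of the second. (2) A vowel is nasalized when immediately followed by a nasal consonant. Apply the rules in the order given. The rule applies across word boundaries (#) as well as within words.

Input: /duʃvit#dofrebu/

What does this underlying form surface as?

[duʒvid#dofrebu]

Rule 1: /ʃ/ before /v/ (voiced) → [ʒ]
Rule 1: /t/ before /d/ (voiced) → [d]
After rule 1: duʒvid#dofrebu
Rule 2: no segment meets the rule's conditions; no change.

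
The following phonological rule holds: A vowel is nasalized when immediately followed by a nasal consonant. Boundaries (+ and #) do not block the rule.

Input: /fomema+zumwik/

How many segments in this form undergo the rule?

3

/o/ before nasal /m/ → [õ]
/e/ before nasal /m/ → [ẽ]
/u/ before nasal /m/ → [ũ]
3 segments change.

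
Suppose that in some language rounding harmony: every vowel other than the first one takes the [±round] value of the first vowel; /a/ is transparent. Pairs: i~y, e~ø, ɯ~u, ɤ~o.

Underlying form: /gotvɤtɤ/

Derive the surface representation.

[gotvoto]

/ɤ/ harmonizes with /o/ ([+round]) → [o]
/ɤ/ harmonizes with /o/ ([+round]) → [o]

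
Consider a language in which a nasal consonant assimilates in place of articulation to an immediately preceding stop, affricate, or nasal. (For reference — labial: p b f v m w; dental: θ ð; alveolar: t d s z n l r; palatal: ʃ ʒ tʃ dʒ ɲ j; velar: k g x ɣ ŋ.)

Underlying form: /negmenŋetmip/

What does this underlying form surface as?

/m/ after /g/ (velar) → [ŋ]
/ŋ/ after /n/ (alveolar) → [n]
/m/ after /t/ (alveolar) → [n]

[negŋennetnip]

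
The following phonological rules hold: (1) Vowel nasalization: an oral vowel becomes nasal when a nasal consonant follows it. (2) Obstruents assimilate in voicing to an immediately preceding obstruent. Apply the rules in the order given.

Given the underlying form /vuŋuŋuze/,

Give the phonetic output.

Rule 1: /u/ before nasal /ŋ/ → [ũ]
Rule 1: /u/ before nasal /ŋ/ → [ũ]
After rule 1: vũŋũŋuze
Rule 2: no segment meets the rule's conditions; no change.

[vũŋũŋuze]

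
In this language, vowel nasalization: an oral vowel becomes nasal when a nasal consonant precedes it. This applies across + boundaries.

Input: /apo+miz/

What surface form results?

/i/ after nasal /m/ → [ĩ]

[apo+mĩz]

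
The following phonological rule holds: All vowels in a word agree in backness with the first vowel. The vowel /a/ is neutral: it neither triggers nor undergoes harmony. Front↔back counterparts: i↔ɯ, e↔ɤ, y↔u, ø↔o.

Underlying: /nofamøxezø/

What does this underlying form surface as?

/ø/ harmonizes with /o/ ([+back]) → [o]
/e/ harmonizes with /o/ ([+back]) → [ɤ]
/ø/ harmonizes with /o/ ([+back]) → [o]

[nofamoxɤzo]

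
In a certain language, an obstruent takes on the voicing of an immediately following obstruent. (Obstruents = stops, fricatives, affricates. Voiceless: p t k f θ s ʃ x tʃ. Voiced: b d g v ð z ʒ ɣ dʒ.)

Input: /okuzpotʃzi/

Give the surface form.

[okuspodʒzi]

/z/ before /p/ (voiceless) → [s]
/tʃ/ before /z/ (voiced) → [dʒ]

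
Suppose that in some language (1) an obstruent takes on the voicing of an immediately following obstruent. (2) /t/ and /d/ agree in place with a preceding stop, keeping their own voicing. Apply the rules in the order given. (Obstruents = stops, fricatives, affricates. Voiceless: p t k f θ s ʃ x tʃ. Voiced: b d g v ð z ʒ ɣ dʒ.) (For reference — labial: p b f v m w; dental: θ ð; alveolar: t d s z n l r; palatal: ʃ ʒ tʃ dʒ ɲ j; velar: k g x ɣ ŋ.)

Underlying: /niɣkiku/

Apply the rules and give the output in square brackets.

Rule 1: /ɣ/ before /k/ (voiceless) → [x]
After rule 1: nixkiku
Rule 2: no segment meets the rule's conditions; no change.

[nixkiku]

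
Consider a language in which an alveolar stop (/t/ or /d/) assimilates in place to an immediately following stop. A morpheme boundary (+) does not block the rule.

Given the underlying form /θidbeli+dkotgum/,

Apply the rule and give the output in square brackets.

/d/ before /b/ (labial) → [b]
/d/ before /k/ (velar) → [g]
/t/ before /g/ (velar) → [k]

[θibbeli+gkokgum]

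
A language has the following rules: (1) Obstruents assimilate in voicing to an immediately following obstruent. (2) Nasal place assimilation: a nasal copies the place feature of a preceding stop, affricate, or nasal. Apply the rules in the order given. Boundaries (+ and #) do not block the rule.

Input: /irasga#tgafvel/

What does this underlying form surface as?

Rule 1: /s/ before /g/ (voiced) → [z]
Rule 1: /t/ before /g/ (voiced) → [d]
Rule 1: /f/ before /v/ (voiced) → [v]
After rule 1: irazga#dgavvel
Rule 2: no segment meets the rule's conditions; no change.

[irazga#dgavvel]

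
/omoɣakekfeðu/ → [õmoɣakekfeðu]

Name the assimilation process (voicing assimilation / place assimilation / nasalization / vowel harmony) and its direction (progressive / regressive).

nasalization, regressive

/o/→[õ].
Each target copies a feature from the following segment, so the direction is regressive.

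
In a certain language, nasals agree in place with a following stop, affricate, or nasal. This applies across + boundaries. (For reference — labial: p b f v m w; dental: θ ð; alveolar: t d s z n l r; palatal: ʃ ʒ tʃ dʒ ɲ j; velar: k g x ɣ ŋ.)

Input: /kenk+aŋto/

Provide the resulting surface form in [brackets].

/n/ before /k/ (velar) → [ŋ]
/ŋ/ before /t/ (alveolar) → [n]

[keŋk+anto]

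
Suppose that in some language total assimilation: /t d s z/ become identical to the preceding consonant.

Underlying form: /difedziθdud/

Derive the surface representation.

[difeddiθθud]

/z/ after /d/ → [d] (total assimilation)
/d/ after /θ/ → [θ] (total assimilation)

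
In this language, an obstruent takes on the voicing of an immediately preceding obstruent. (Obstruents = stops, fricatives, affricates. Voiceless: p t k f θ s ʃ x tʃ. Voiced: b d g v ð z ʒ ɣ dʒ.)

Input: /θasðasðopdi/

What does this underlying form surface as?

[θasθasθopti]

/ð/ after /s/ (voiceless) → [θ]
/ð/ after /s/ (voiceless) → [θ]
/d/ after /p/ (voiceless) → [t]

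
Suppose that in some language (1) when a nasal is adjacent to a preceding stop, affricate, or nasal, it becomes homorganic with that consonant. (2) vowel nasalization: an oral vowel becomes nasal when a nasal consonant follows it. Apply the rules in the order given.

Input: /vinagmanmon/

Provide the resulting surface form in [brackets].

[vĩnagŋãnnõn]

Rule 1: /m/ after /g/ (velar) → [ŋ]
Rule 1: /m/ after /n/ (alveolar) → [n]
After rule 1: vinagŋannon
Rule 2: /i/ before nasal /n/ → [ĩ]
Rule 2: /a/ before nasal /n/ → [ã]
Rule 2: /o/ before nasal /n/ → [õ]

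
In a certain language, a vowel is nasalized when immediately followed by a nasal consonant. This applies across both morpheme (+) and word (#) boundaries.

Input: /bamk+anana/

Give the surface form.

[bãmk+ãnãna]

/a/ before nasal /m/ → [ã]
/a/ before nasal /n/ → [ã]
/a/ before nasal /n/ → [ã]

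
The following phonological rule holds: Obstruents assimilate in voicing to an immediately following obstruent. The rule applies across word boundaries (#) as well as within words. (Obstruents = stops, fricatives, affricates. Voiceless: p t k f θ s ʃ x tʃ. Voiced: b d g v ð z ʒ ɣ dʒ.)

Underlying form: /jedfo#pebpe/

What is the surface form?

/d/ before /f/ (voiceless) → [t]
/b/ before /p/ (voiceless) → [p]

[jetfo#peppe]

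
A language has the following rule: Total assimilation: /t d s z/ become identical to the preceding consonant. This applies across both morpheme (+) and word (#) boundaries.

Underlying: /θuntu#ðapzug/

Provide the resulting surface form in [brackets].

[θunnu#ðappug]

/t/ after /n/ → [n] (total assimilation)
/z/ after /p/ → [p] (total assimilation)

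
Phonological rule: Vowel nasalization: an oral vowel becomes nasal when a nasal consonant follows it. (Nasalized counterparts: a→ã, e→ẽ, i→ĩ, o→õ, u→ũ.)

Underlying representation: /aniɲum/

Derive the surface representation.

[ãnĩɲũm]

/a/ before nasal /n/ → [ã]
/i/ before nasal /ɲ/ → [ĩ]
/u/ before nasal /m/ → [ũ]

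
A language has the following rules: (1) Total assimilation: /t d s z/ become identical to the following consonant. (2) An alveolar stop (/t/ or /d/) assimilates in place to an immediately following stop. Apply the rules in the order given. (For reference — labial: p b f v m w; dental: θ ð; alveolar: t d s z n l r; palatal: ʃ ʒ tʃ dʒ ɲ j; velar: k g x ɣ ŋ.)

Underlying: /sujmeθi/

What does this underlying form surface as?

[sujmeθi]

Rule 1: no segment meets the rule's conditions; no change.
After rule 1: sujmeθi
Rule 2: no segment meets the rule's conditions; no change.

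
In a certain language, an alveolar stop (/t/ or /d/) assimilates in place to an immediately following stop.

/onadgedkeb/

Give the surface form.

/d/ before /g/ (velar) → [g]
/d/ before /k/ (velar) → [g]

[onaggegkeb]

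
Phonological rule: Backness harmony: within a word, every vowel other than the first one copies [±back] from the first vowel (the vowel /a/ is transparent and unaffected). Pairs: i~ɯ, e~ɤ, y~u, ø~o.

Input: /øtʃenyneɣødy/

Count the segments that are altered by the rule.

No segment meets the rule's conditions.

0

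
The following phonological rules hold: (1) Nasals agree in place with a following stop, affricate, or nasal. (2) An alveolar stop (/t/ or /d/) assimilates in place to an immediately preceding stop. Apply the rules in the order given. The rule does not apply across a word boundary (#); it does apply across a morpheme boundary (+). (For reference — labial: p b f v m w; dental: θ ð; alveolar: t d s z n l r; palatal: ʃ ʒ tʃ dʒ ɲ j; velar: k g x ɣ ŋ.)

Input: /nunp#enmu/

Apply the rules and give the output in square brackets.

Rule 1: /n/ before /p/ (labial) → [m]
Rule 1: /n/ before /m/ (labial) → [m]
After rule 1: nump#emmu
Rule 2: no segment meets the rule's conditions; no change.

[nump#emmu]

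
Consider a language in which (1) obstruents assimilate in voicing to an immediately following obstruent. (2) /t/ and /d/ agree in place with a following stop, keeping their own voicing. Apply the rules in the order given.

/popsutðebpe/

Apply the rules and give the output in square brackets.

Rule 1: /t/ before /ð/ (voiced) → [d]
Rule 1: /b/ before /p/ (voiceless) → [p]
After rule 1: popsudðeppe
Rule 2: no segment meets the rule's conditions; no change.

[popsudðeppe]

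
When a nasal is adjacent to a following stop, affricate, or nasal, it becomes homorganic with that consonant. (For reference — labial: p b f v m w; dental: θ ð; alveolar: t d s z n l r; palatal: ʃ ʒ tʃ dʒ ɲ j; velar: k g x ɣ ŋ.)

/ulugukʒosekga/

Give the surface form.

[ulugukʒosekga]

no segment meets the rule's conditions; no change.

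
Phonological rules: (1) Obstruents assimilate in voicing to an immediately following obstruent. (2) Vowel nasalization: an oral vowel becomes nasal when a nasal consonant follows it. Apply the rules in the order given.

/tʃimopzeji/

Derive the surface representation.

Rule 1: /p/ before /z/ (voiced) → [b]
After rule 1: tʃimobzeji
Rule 2: /i/ before nasal /m/ → [ĩ]

[tʃĩmobzeji]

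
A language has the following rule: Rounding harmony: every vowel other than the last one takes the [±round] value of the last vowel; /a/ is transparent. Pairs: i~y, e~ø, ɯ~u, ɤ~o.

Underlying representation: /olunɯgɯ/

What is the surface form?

[ɤlɯnɯgɯ]

/o/ harmonizes with /ɯ/ ([-round]) → [ɤ]
/u/ harmonizes with /ɯ/ ([-round]) → [ɯ]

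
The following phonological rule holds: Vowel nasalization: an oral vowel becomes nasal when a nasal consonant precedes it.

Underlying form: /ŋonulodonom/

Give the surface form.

[ŋõnũlodonõm]

/o/ after nasal /ŋ/ → [õ]
/u/ after nasal /n/ → [ũ]
/o/ after nasal /n/ → [õ]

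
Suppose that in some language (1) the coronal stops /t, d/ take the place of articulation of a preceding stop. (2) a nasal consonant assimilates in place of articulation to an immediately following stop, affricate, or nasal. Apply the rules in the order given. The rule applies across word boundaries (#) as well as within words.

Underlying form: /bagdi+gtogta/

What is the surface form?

[baggi+gkogka]

Rule 1: /d/ after /g/ (velar) → [g]
Rule 1: /t/ after /g/ (velar) → [k]
Rule 1: /t/ after /g/ (velar) → [k]
After rule 1: baggi+gkogka
Rule 2: no segment meets the rule's conditions; no change.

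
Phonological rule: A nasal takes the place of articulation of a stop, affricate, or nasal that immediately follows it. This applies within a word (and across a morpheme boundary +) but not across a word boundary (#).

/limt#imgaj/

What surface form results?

/m/ before /t/ (alveolar) → [n]
/m/ before /g/ (velar) → [ŋ]

[lint#iŋgaj]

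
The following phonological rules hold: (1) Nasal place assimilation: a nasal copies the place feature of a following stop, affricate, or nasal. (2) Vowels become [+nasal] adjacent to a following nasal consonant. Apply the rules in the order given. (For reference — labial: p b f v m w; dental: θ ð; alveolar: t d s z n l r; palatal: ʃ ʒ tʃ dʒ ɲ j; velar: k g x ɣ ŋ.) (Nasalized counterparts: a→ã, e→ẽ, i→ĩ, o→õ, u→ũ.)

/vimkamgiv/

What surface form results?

Rule 1: /m/ before /k/ (velar) → [ŋ]
Rule 1: /m/ before /g/ (velar) → [ŋ]
After rule 1: viŋkaŋgiv
Rule 2: /i/ before nasal /ŋ/ → [ĩ]
Rule 2: /a/ before nasal /ŋ/ → [ã]

[vĩŋkãŋgiv]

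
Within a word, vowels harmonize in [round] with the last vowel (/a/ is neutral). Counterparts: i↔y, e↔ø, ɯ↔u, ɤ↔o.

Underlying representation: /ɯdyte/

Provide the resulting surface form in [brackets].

/y/ harmonizes with /e/ ([-round]) → [i]

[ɯdite]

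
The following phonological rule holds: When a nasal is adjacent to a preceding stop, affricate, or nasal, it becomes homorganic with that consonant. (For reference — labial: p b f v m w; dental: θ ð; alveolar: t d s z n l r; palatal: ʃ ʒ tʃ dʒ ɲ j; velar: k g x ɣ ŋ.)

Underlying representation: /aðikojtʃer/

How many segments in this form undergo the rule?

0

No segment meets the rule's conditions.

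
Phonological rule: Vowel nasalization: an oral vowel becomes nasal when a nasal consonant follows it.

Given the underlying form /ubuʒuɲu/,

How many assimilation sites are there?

1

/u/ before nasal /ɲ/ → [ũ]
1 segment changes.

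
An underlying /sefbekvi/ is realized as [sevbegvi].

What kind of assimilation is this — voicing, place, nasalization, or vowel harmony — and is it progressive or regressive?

voicing assimilation, regressive

/f/→[v] /k/→[g].
Each target copies a feature from the following segment, so the direction is regressive.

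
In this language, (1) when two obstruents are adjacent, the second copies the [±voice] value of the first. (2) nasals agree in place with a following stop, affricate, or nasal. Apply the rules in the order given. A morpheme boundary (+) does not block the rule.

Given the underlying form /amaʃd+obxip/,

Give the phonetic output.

[amaʃt+obɣip]

Rule 1: /d/ after /ʃ/ (voiceless) → [t]
Rule 1: /x/ after /b/ (voiced) → [ɣ]
After rule 1: amaʃt+obɣip
Rule 2: no segment meets the rule's conditions; no change.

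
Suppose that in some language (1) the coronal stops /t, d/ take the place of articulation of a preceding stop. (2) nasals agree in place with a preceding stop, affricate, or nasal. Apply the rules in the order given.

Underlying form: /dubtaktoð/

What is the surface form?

[dubpakkoð]

Rule 1: /t/ after /b/ (labial) → [p]
Rule 1: /t/ after /k/ (velar) → [k]
After rule 1: dubpakkoð
Rule 2: no segment meets the rule's conditions; no change.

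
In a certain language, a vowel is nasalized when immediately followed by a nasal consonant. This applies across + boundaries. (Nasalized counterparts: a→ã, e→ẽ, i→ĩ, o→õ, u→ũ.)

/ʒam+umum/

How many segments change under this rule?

/a/ before nasal /m/ → [ã]
/u/ before nasal /m/ → [ũ]
/u/ before nasal /m/ → [ũ]
3 segments change.

3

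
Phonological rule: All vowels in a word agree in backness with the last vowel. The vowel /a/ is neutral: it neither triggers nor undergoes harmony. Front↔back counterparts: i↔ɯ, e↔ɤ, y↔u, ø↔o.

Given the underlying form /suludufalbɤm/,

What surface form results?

no segment meets the rule's conditions; no change.

[suludufalbɤm]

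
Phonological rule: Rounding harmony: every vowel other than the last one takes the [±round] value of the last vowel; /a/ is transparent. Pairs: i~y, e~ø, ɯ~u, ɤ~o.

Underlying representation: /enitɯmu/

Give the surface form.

[ønytumu]

/e/ harmonizes with /u/ ([+round]) → [ø]
/i/ harmonizes with /u/ ([+round]) → [y]
/ɯ/ harmonizes with /u/ ([+round]) → [u]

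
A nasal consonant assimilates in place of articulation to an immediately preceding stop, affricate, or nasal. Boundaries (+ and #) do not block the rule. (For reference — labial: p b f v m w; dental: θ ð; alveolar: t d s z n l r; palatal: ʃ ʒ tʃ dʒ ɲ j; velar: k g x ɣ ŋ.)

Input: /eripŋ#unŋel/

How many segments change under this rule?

2

/ŋ/ after /p/ (labial) → [m]
/ŋ/ after /n/ (alveolar) → [n]
2 segments change.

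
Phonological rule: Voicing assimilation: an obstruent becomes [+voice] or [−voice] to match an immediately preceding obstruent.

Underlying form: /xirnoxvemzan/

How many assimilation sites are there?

1

/v/ after /x/ (voiceless) → [f]
1 segment changes.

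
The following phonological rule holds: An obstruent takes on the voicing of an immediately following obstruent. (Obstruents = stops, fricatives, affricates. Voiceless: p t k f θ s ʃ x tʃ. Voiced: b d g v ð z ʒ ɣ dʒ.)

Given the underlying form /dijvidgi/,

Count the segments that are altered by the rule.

0

No segment meets the rule's conditions.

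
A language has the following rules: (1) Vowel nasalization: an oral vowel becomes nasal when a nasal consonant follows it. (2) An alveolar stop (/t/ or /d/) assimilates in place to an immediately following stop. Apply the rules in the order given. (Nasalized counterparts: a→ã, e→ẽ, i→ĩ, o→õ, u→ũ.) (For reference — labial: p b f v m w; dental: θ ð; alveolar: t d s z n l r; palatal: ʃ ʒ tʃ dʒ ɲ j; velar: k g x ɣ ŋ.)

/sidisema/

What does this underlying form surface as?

[sidisẽma]

Rule 1: /e/ before nasal /m/ → [ẽ]
After rule 1: sidisẽma
Rule 2: no segment meets the rule's conditions; no change.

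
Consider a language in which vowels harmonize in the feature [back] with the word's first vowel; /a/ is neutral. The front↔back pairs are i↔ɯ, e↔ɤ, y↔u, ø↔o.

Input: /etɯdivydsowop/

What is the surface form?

[etidivydsøwøp]

/ɯ/ harmonizes with /e/ ([-back]) → [i]
/o/ harmonizes with /e/ ([-back]) → [ø]
/o/ harmonizes with /e/ ([-back]) → [ø]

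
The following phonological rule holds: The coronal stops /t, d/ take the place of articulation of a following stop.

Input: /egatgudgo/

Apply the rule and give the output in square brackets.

[egakguggo]

/t/ before /g/ (velar) → [k]
/d/ before /g/ (velar) → [g]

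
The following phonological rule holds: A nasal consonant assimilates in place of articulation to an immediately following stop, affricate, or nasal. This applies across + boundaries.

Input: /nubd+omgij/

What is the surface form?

/m/ before /g/ (velar) → [ŋ]

[nubd+oŋgij]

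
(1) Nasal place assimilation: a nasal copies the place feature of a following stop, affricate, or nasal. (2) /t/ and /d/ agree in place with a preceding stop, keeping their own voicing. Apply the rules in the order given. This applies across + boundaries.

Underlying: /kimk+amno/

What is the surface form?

Rule 1: /m/ before /k/ (velar) → [ŋ]
Rule 1: /m/ before /n/ (alveolar) → [n]
After rule 1: kiŋk+anno
Rule 2: no segment meets the rule's conditions; no change.

[kiŋk+anno]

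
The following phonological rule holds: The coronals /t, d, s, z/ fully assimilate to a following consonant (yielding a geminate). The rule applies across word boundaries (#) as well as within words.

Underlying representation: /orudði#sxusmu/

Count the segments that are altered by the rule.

/d/ before /ð/ → [ð] (total assimilation)
/s/ before /x/ → [x] (total assimilation)
/s/ before /m/ → [m] (total assimilation)
3 segments change.

3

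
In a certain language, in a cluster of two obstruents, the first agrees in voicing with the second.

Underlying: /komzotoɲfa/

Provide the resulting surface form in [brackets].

[komzotoɲfa]

no segment meets the rule's conditions; no change.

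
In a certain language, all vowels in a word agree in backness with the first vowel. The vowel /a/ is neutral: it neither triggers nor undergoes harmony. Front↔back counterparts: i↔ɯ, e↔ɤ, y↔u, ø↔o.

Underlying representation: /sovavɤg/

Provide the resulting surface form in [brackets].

[sovavɤg]

no segment meets the rule's conditions; no change.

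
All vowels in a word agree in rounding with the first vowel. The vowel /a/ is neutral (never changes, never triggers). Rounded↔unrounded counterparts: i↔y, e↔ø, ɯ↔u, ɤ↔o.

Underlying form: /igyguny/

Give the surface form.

[igigɯni]

/y/ harmonizes with /i/ ([-round]) → [i]
/u/ harmonizes with /i/ ([-round]) → [ɯ]
/y/ harmonizes with /i/ ([-round]) → [i]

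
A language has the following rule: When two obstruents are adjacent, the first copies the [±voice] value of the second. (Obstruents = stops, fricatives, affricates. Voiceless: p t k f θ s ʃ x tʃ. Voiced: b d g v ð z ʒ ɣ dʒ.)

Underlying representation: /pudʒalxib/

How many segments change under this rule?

0

No segment meets the rule's conditions.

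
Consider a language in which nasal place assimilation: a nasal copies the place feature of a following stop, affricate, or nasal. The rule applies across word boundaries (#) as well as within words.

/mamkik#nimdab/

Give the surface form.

[maŋkik#nindab]

/m/ before /k/ (velar) → [ŋ]
/m/ before /d/ (alveolar) → [n]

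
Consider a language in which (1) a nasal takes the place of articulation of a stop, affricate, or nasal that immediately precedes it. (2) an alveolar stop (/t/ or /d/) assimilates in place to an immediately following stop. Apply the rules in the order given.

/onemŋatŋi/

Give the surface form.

Rule 1: /ŋ/ after /m/ (labial) → [m]
Rule 1: /ŋ/ after /t/ (alveolar) → [n]
After rule 1: onemmatni
Rule 2: no segment meets the rule's conditions; no change.

[onemmatni]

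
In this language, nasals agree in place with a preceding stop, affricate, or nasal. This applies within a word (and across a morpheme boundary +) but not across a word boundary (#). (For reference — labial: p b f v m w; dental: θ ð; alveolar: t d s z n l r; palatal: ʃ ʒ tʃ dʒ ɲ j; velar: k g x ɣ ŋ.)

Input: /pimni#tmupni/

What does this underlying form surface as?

/n/ after /m/ (labial) → [m]
/m/ after /t/ (alveolar) → [n]
/n/ after /p/ (labial) → [m]

[pimmi#tnupmi]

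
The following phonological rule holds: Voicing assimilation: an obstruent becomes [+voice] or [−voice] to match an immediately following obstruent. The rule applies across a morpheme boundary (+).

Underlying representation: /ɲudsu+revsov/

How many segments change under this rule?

2

/d/ before /s/ (voiceless) → [t]
/v/ before /s/ (voiceless) → [f]
2 segments change.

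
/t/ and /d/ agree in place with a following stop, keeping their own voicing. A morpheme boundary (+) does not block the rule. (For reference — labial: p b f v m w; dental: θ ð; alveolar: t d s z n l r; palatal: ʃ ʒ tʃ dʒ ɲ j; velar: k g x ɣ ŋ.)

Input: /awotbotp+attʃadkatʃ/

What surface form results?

[awopbopp+attʃagkatʃ]

/t/ before /b/ (labial) → [p]
/t/ before /p/ (labial) → [p]
/d/ before /k/ (velar) → [g]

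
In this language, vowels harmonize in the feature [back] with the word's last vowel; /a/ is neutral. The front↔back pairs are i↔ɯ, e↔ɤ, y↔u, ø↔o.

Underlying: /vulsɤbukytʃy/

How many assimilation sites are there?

3

/u/ harmonizes with /y/ ([-back]) → [y]
/ɤ/ harmonizes with /y/ ([-back]) → [e]
/u/ harmonizes with /y/ ([-back]) → [y]
3 segments change.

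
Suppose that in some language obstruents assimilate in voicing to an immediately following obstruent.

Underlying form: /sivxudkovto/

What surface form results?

[sifxutkofto]

/v/ before /x/ (voiceless) → [f]
/d/ before /k/ (voiceless) → [t]
/v/ before /t/ (voiceless) → [f]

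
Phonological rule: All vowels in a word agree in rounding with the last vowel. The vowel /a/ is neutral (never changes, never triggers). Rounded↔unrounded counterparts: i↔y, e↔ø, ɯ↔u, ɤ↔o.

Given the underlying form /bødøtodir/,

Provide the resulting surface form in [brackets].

/ø/ harmonizes with /i/ ([-round]) → [e]
/ø/ harmonizes with /i/ ([-round]) → [e]
/o/ harmonizes with /i/ ([-round]) → [ɤ]

[bedetɤdir]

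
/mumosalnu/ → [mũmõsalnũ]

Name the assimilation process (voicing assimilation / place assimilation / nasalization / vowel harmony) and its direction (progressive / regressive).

nasalization, progressive

/u/→[ũ] /o/→[õ] /u/→[ũ].
Each target copies a feature from the preceding segment, so the direction is progressive.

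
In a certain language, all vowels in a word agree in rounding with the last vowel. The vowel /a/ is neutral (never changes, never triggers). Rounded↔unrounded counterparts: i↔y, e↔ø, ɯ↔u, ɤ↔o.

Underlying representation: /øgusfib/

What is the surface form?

[egɯsfib]

/ø/ harmonizes with /i/ ([-round]) → [e]
/u/ harmonizes with /i/ ([-round]) → [ɯ]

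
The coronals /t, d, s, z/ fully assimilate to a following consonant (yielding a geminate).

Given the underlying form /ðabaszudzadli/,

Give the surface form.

[ðabazzuzzalli]

/s/ before /z/ → [z] (total assimilation)
/d/ before /z/ → [z] (total assimilation)
/d/ before /l/ → [l] (total assimilation)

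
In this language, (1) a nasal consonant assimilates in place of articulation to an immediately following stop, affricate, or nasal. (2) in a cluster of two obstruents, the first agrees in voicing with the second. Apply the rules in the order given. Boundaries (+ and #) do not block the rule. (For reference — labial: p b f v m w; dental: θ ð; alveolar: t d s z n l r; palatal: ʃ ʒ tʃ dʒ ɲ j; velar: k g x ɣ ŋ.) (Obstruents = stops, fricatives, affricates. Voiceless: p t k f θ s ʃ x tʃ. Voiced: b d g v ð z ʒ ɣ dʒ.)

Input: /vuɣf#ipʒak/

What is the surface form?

[vuxf#ibʒak]

Rule 1: no segment meets the rule's conditions; no change.
After rule 1: vuɣf#ipʒak
Rule 2: /ɣ/ before /f/ (voiceless) → [x]
Rule 2: /p/ before /ʒ/ (voiced) → [b]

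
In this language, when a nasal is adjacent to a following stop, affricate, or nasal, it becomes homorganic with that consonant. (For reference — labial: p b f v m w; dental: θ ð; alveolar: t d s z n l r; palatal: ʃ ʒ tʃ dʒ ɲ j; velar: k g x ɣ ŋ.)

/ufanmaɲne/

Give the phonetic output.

[ufammanne]

/n/ before /m/ (labial) → [m]
/ɲ/ before /n/ (alveolar) → [n]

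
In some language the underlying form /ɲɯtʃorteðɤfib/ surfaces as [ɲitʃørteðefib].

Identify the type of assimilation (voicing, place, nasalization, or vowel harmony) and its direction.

vowel harmony, regressive

/ɯ/→[i] /o/→[ø] /ɤ/→[e].
Vowels agree with the last vowel, so the harmony is regressive.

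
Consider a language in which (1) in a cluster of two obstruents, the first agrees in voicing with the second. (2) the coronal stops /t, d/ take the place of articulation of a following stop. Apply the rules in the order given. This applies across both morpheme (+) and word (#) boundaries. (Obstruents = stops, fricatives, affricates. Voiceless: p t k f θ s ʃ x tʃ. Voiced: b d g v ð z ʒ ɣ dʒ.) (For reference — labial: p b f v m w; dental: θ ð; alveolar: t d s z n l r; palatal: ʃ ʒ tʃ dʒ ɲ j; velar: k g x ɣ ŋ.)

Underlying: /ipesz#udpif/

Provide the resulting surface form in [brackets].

[ipezz#uppif]

Rule 1: /s/ before /z/ (voiced) → [z]
Rule 1: /d/ before /p/ (voiceless) → [t]
After rule 1: ipezz#utpif
Rule 2: /t/ before /p/ (labial) → [p]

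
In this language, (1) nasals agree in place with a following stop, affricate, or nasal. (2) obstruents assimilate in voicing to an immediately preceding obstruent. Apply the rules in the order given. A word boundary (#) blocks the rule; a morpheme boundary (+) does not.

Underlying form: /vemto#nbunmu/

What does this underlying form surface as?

Rule 1: /m/ before /t/ (alveolar) → [n]
Rule 1: /n/ before /b/ (labial) → [m]
Rule 1: /n/ before /m/ (labial) → [m]
After rule 1: vento#mbummu
Rule 2: no segment meets the rule's conditions; no change.

[vento#mbummu]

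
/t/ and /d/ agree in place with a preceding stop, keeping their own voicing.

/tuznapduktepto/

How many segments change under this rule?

3

/d/ after /p/ (labial) → [b]
/t/ after /k/ (velar) → [k]
/t/ after /p/ (labial) → [p]
3 segments change.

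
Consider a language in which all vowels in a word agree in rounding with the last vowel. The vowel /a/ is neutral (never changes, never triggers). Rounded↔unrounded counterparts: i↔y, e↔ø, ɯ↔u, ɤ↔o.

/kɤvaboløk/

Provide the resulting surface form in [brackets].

[kovaboløk]

/ɤ/ harmonizes with /ø/ ([+round]) → [o]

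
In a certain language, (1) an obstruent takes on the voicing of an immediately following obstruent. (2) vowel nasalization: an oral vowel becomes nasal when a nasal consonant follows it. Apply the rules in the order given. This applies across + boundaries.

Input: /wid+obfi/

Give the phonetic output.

Rule 1: /b/ before /f/ (voiceless) → [p]
After rule 1: wid+opfi
Rule 2: no segment meets the rule's conditions; no change.

[wid+opfi]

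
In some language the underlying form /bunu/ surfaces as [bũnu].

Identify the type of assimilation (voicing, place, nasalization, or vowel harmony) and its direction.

/u/→[ũ].
Each target copies a feature from the following segment, so the direction is regressive.

nasalization, regressive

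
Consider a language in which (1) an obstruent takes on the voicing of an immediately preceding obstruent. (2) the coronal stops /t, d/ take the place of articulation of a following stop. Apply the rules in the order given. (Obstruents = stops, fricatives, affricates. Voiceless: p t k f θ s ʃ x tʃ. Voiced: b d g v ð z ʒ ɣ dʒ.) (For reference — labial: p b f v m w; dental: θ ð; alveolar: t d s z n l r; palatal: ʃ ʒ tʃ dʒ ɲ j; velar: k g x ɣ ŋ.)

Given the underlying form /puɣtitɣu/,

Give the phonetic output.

Rule 1: /t/ after /ɣ/ (voiced) → [d]
Rule 1: /ɣ/ after /t/ (voiceless) → [x]
After rule 1: puɣditxu
Rule 2: no segment meets the rule's conditions; no change.

[puɣditxu]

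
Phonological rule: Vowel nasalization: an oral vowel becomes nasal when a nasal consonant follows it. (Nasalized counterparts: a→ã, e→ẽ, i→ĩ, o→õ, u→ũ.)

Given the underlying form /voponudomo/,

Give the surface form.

[vopõnudõmo]

/o/ before nasal /n/ → [õ]
/o/ before nasal /m/ → [õ]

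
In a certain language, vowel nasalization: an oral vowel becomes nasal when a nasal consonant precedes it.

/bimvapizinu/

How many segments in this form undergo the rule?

/u/ after nasal /n/ → [ũ]
1 segment changes.

1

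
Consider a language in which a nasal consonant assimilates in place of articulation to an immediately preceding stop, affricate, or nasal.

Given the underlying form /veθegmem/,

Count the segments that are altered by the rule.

1

/m/ after /g/ (velar) → [ŋ]
1 segment changes.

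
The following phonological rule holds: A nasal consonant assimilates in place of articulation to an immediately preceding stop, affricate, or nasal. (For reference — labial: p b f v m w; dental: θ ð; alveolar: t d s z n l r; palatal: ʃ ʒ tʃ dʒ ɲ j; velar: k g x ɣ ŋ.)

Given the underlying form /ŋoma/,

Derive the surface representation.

[ŋoma]

no segment meets the rule's conditions; no change.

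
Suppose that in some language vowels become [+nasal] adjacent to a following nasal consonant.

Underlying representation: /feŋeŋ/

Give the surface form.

[fẽŋẽŋ]

/e/ before nasal /ŋ/ → [ẽ]
/e/ before nasal /ŋ/ → [ẽ]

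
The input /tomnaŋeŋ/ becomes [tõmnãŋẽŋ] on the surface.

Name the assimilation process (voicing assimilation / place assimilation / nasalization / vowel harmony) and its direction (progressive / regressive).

nasalization, regressive

/o/→[õ] /a/→[ã] /e/→[ẽ].
Each target copies a feature from the following segment, so the direction is regressive.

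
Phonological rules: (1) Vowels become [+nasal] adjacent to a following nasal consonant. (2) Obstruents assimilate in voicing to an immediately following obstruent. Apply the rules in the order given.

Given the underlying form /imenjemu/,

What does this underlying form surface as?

Rule 1: /i/ before nasal /m/ → [ĩ]
Rule 1: /e/ before nasal /n/ → [ẽ]
Rule 1: /e/ before nasal /m/ → [ẽ]
After rule 1: ĩmẽnjẽmu
Rule 2: no segment meets the rule's conditions; no change.

[ĩmẽnjẽmu]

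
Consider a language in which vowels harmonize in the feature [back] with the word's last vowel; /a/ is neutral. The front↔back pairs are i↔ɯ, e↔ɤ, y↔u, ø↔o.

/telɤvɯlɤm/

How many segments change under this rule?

/e/ harmonizes with /ɤ/ ([+back]) → [ɤ]
1 segment changes.

1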